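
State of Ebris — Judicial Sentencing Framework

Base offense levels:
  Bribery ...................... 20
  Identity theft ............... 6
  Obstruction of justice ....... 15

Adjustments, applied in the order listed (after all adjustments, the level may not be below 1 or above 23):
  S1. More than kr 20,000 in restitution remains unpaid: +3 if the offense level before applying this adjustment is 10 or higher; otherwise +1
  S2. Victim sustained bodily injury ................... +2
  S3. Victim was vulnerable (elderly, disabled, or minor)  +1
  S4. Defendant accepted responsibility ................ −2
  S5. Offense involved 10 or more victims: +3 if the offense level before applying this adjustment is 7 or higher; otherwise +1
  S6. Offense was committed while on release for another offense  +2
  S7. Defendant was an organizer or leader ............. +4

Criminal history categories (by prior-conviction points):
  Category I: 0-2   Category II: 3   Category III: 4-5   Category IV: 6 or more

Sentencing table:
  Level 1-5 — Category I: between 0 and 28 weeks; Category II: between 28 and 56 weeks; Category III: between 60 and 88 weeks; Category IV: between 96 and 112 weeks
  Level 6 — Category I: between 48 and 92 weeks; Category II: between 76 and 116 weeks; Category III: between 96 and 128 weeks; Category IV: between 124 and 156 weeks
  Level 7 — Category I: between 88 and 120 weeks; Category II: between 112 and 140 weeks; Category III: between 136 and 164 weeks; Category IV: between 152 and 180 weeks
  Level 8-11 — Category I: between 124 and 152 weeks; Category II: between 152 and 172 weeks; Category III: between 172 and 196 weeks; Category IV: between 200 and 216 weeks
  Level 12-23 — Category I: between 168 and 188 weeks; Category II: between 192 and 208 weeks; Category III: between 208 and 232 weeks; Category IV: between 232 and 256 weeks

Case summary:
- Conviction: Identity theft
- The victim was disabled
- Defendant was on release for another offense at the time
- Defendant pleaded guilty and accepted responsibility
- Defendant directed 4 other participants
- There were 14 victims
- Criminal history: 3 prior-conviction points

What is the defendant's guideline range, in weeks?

Base offense level for identity theft: 6.
S1 does not apply.
S2 does not apply.
S3 applies: 6 + 1 = 7.
S4 applies: 7 − 2 = 5.
S5 applies (level before this adjustment is 5 < 7, so +1): 5 + 1 = 6.
S6 applies: 6 + 2 = 8.
S7 applies: 8 + 4 = 12.
Final offense level: 12.
Criminal history: 3 prior points → Category II (3).
Level 12 falls in the 12-23 band.
Grid: Level 12-23 × Category II = 192-208 weeks.

192-208 weeks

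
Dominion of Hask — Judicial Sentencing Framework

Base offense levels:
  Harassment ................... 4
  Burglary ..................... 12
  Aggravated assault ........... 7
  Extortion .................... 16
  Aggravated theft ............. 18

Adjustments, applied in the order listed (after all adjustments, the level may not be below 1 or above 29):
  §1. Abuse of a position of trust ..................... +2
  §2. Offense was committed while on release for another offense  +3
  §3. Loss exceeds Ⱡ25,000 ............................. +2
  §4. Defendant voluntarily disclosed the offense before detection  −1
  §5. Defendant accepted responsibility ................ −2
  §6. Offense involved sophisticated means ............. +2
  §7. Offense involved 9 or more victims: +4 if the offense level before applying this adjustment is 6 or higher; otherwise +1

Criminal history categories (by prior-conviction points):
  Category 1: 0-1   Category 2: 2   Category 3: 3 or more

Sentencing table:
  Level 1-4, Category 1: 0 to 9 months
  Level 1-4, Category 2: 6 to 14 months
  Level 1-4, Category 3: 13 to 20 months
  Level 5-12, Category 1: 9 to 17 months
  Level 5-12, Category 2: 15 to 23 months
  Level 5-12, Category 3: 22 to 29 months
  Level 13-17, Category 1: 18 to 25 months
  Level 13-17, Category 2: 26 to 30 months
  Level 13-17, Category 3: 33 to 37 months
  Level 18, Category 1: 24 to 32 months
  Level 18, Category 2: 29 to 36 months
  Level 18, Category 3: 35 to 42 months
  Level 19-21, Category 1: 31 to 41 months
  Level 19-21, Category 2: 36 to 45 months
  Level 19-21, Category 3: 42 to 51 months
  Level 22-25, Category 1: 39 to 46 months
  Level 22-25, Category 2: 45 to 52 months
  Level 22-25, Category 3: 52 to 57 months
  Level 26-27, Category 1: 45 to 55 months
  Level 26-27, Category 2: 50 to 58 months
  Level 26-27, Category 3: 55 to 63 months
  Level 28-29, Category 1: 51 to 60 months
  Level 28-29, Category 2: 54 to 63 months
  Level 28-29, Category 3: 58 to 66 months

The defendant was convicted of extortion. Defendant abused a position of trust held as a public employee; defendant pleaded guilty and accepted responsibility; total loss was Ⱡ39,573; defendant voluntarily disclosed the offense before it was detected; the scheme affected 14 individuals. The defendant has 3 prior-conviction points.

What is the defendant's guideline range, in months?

Base offense level for extortion: 16.
§1 applies: 16 + 2 = 18.
§3 applies: 18 + 2 = 20.
§4 applies: 20 − 1 = 19.
§5 applies: 19 − 2 = 17.
§7 applies (level before this adjustment is 17 ≥ 6, so +4): 17 + 4 = 21.
Final offense level: 21.
Criminal history: 3 prior points → Category 3 (3+).
Level 21 falls in the 19-21 band.
Grid: Level 19-21 × Category 3 = 42-51 months.

42-51 months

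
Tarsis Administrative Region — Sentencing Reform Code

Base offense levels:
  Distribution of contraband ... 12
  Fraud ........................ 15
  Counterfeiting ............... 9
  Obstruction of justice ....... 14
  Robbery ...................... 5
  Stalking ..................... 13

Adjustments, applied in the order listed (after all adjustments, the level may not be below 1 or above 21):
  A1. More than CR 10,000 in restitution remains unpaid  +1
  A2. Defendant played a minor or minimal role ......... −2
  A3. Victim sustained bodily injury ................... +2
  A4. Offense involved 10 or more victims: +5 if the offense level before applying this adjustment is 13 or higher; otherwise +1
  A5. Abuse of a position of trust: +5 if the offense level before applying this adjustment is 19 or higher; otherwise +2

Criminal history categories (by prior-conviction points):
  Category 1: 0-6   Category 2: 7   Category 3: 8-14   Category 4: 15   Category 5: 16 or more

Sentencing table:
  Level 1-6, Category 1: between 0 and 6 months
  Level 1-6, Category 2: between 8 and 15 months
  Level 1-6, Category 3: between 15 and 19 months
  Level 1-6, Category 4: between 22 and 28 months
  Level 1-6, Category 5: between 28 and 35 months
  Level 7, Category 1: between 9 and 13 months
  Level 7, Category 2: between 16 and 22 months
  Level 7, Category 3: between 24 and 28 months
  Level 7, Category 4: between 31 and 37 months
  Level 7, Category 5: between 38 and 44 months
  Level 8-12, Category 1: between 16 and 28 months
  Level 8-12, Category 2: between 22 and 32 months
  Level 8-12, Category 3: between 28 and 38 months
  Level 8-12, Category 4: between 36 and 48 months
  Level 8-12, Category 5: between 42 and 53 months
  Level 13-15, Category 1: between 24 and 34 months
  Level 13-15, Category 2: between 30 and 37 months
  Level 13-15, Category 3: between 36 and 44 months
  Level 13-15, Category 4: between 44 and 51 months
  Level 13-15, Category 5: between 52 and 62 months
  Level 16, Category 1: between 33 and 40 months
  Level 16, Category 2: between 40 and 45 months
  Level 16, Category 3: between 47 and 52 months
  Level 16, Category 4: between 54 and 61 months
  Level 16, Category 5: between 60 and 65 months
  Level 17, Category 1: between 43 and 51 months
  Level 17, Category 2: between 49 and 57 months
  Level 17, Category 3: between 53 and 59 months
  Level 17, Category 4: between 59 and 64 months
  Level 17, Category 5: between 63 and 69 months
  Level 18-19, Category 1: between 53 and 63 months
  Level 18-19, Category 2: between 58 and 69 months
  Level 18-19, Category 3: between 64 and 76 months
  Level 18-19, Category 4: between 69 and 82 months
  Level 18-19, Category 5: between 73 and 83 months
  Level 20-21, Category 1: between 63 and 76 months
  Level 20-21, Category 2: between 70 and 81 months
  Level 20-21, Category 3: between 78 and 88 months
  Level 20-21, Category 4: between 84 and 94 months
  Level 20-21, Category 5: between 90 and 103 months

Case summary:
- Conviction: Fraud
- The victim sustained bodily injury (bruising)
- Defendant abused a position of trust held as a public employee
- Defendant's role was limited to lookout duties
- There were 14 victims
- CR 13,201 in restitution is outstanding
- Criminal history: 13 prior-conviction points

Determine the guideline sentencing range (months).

78-88 months

Base offense level for fraud: 15.
A1 applies: 15 + 1 = 16.
A2 applies: 16 − 2 = 14.
A3 applies: 14 + 2 = 16.
A4 applies (level before this adjustment is 16 ≥ 13, so +5): 16 + 5 = 21.
A5 applies (level before this adjustment is 21 ≥ 19, so +5): 21 + 5 = 26.
Level 26 exceeds the maximum of 21; capped at 21.
Final offense level: 21.
Criminal history: 13 prior points → Category 3 (8-14).
Level 21 falls in the 20-21 band.
Grid: Level 20-21 × Category 3 = 78-88 months.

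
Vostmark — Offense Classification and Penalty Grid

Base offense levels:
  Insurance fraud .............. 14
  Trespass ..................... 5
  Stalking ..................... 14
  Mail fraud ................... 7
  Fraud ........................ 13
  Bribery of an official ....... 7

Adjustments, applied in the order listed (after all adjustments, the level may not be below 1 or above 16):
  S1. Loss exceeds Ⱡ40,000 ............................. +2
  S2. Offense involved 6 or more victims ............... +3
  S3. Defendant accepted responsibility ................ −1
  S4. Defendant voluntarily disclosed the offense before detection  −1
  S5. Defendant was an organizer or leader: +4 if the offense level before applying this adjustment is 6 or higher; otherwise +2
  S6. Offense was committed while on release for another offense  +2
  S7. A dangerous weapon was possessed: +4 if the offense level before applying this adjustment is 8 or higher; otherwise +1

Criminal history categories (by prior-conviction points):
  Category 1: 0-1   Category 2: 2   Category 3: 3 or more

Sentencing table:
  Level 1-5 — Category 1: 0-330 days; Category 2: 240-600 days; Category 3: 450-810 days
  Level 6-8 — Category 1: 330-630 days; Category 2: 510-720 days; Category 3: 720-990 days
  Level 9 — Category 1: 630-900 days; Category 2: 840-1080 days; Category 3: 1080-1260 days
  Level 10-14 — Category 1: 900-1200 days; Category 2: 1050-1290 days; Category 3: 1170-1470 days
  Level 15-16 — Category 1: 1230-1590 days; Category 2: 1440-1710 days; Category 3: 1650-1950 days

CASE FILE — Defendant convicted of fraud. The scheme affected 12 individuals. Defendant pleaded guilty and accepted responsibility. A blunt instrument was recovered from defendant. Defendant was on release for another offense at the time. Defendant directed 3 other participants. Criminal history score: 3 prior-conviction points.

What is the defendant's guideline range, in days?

Base offense level for fraud: 13.
S1 does not apply.
S2 applies: 13 + 3 = 16.
S3 applies: 16 − 1 = 15.
S5 applies (level before this adjustment is 15 ≥ 6, so +4): 15 + 4 = 19.
S6 applies: 19 + 2 = 21.
S7 applies (level before this adjustment is 21 ≥ 8, so +4): 21 + 4 = 25.
Level 25 exceeds the maximum of 16; capped at 16.
Final offense level: 16.
Criminal history: 3 prior points → Category 3 (3+).
Level 16 falls in the 15-16 band.
Grid: Level 15-16 × Category 3 = 1650-1950 days.

1650-1950 days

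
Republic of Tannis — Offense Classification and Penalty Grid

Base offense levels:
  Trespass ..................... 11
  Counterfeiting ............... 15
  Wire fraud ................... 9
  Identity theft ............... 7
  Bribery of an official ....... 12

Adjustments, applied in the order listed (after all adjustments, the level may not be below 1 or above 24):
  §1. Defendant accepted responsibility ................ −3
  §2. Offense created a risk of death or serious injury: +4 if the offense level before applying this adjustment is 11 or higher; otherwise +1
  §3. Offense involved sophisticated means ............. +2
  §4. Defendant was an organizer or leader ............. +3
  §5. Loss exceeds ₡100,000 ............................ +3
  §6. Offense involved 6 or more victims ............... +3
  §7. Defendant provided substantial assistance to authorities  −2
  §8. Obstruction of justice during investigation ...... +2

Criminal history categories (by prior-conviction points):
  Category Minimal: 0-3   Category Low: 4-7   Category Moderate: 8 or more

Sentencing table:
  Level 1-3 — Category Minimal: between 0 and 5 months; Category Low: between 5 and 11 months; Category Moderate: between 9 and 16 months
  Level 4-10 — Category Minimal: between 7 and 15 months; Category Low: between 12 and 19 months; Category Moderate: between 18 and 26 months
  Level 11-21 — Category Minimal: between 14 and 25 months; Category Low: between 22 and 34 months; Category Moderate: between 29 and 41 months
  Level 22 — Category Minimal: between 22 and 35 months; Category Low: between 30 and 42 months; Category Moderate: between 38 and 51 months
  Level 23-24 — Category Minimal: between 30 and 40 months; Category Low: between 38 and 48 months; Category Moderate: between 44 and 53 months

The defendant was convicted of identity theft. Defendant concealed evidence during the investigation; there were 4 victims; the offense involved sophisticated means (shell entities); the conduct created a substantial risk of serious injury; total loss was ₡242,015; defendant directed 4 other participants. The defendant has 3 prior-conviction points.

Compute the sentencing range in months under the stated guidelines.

Base offense level for identity theft: 7.
§2 applies (level before this adjustment is 7 < 11, so +1): 7 + 1 = 8.
§3 applies: 8 + 2 = 10.
§4 applies: 10 + 3 = 13.
§5 applies: 13 + 3 = 16.
§7 does not apply.
§8 applies: 16 + 2 = 18.
Final offense level: 18.
Criminal history: 3 prior points → Category Minimal (0-3).
Level 18 falls in the 11-21 band.
Grid: Level 11-21 × Category Minimal = 14-25 months.

14-25 months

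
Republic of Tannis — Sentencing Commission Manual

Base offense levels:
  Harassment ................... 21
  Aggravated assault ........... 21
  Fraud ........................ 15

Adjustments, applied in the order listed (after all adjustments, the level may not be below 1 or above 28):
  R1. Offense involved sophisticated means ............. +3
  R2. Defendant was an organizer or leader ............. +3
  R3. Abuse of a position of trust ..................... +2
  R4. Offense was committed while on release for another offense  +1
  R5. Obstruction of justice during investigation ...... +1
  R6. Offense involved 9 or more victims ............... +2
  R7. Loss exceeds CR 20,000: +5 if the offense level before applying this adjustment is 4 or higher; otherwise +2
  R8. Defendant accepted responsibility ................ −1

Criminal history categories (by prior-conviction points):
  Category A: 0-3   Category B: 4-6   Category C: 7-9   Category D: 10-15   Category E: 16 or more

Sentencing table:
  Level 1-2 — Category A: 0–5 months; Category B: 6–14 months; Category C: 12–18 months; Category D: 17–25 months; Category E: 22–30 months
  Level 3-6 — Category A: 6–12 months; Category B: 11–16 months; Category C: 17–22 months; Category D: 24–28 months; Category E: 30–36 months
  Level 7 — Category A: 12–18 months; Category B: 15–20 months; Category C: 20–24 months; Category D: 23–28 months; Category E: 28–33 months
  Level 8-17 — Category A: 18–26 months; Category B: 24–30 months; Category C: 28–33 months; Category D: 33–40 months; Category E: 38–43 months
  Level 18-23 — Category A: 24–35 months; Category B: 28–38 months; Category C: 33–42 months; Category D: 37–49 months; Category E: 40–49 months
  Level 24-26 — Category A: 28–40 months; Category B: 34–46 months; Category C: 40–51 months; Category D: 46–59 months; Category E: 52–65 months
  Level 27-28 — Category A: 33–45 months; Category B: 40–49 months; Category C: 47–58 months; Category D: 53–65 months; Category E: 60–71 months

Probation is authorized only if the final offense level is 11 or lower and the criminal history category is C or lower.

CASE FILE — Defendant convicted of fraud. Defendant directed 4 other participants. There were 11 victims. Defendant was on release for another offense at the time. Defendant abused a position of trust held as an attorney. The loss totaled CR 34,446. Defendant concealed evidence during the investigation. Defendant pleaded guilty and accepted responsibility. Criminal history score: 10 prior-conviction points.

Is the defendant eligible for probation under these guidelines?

Base offense level for fraud: 15.
R1 does not apply.
R2 applies: 15 + 3 = 18.
R3 applies: 18 + 2 = 20.
R4 applies: 20 + 1 = 21.
R5 applies: 21 + 1 = 22.
R6 applies: 22 + 2 = 24.
R7 applies (level before this adjustment is 24 ≥ 4, so +5): 24 + 5 = 29.
R8 applies: 29 − 1 = 28.
Final offense level: 28.
Criminal history: 10 prior points → Category D (10-15).
Level 28 falls in the 27-28 band.
Grid: Level 27-28 × Category D = 53-65 months.
Probation check: level 28 > 11 and category D > C → not eligible.

No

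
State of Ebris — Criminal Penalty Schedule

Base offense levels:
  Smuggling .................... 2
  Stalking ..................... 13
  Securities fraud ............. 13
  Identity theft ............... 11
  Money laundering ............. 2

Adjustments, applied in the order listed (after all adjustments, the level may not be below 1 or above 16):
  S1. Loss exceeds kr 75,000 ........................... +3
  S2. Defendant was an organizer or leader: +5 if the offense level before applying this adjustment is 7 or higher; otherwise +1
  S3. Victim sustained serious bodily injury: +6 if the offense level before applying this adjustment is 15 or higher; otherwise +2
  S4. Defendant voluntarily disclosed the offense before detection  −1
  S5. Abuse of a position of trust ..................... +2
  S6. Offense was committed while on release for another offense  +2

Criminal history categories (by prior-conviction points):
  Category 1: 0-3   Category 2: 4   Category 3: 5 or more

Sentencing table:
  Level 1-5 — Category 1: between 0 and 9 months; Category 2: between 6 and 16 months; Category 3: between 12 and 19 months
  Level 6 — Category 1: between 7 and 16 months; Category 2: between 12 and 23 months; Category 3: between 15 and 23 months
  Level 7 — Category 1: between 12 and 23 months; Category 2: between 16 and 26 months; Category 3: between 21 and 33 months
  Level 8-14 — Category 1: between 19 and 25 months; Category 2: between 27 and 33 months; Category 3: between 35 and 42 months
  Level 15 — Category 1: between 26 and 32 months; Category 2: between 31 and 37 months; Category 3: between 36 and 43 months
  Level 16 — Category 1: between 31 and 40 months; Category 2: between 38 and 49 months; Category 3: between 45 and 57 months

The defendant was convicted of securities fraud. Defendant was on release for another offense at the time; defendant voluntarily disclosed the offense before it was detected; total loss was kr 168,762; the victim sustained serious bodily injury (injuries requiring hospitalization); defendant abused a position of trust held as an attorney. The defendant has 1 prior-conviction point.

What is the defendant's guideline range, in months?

31-40 months

Base offense level for securities fraud: 13.
S1 applies: 13 + 3 = 16.
S2 does not apply.
S3 applies (level before this adjustment is 16 ≥ 15, so +6): 16 + 6 = 22.
S4 applies: 22 − 1 = 21.
S5 applies: 21 + 2 = 23.
S6 applies: 23 + 2 = 25.
Level 25 exceeds the maximum of 16; capped at 16.
Final offense level: 16.
Criminal history: 1 prior point → Category 1 (0-3).
Level 16 falls in the 16 band.
Grid: Level 16 × Category 1 = 31-40 months.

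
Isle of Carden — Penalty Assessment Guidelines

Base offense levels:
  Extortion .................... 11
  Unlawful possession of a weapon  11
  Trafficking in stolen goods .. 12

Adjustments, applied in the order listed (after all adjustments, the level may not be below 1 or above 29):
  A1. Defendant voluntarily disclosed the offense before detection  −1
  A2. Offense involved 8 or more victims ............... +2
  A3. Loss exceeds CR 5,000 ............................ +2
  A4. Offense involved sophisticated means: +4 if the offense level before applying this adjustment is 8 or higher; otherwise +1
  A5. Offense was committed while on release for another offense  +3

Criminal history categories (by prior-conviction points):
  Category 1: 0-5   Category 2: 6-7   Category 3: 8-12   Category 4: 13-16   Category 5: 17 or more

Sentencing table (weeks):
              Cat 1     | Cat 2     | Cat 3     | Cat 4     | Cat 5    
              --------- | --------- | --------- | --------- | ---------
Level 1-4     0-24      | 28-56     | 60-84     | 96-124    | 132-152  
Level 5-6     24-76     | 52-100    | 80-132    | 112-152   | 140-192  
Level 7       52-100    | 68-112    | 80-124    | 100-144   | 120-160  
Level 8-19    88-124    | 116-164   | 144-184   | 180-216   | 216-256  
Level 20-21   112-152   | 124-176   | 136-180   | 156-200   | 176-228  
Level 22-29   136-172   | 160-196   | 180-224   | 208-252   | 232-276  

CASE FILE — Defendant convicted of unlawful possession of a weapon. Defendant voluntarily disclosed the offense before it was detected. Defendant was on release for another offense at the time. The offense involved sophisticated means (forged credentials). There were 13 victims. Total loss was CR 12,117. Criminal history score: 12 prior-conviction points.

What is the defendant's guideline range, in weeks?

136-180 weeks

Base offense level for unlawful possession of a weapon: 11.
A1 applies: 11 − 1 = 10.
A2 applies: 10 + 2 = 12.
A3 applies: 12 + 2 = 14.
A4 applies (level before this adjustment is 14 ≥ 8, so +4): 14 + 4 = 18.
A5 applies: 18 + 3 = 21.
Final offense level: 21.
Criminal history: 12 prior points → Category 3 (8-12).
Level 21 falls in the 20-21 band.
Grid: Level 20-21 × Category 3 = 136-180 weeks.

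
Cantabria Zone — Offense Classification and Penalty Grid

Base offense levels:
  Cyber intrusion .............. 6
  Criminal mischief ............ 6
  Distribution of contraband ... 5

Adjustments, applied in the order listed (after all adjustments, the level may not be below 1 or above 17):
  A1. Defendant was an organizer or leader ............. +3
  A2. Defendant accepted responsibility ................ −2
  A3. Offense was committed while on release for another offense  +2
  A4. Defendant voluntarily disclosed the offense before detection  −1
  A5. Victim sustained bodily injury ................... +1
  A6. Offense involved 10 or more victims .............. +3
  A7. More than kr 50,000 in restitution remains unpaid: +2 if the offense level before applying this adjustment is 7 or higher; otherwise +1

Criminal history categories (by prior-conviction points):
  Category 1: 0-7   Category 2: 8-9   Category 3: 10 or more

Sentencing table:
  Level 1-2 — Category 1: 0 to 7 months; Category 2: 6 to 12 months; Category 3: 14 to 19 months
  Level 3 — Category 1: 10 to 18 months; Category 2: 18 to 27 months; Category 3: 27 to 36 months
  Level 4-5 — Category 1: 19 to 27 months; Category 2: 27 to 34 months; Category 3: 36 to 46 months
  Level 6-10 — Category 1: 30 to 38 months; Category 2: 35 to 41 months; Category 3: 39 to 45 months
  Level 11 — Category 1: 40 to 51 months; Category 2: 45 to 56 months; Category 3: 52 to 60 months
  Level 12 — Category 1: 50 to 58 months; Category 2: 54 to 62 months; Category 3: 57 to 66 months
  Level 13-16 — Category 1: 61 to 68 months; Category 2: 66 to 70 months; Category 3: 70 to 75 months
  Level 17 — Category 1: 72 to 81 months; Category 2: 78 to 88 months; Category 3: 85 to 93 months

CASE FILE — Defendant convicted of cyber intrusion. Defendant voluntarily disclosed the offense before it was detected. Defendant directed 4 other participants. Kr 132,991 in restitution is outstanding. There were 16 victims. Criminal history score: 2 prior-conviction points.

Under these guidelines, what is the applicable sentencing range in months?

Base offense level for cyber intrusion: 6.
A1 applies: 6 + 3 = 9.
A4 applies: 9 − 1 = 8.
A6 applies: 8 + 3 = 11.
A7 applies (level before this adjustment is 11 ≥ 7, so +2): 11 + 2 = 13.
Final offense level: 13.
Criminal history: 2 prior points → Category 1 (0-7).
Level 13 falls in the 13-16 band.
Grid: Level 13-16 × Category 1 = 61-68 months.

61-68 months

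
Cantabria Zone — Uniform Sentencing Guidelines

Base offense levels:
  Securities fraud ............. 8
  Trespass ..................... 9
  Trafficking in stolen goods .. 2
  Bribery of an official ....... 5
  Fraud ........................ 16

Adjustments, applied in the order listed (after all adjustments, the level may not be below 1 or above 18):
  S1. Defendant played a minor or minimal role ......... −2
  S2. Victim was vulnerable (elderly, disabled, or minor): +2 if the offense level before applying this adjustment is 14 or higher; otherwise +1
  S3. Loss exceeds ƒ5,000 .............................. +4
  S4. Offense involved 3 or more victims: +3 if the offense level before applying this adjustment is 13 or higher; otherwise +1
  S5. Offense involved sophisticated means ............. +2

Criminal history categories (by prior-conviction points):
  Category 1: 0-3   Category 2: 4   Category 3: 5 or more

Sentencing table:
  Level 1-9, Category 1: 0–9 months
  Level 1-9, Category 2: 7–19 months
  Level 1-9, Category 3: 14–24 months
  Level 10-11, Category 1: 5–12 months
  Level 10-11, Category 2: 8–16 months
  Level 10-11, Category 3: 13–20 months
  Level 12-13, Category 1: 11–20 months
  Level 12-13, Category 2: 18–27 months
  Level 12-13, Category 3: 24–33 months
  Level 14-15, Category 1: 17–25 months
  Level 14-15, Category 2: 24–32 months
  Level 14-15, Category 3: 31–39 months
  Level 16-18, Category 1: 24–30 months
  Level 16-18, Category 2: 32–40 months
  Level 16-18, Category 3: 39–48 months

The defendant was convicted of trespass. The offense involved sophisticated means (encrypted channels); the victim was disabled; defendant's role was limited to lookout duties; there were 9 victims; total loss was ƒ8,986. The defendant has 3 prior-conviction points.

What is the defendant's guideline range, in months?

17-25 months

Base offense level for trespass: 9.
S1 applies: 9 − 2 = 7.
S2 applies (level before this adjustment is 7 < 14, so +1): 7 + 1 = 8.
S3 applies: 8 + 4 = 12.
S4 applies (level before this adjustment is 12 < 13, so +1): 12 + 1 = 13.
S5 applies: 13 + 2 = 15.
Final offense level: 15.
Criminal history: 3 prior points → Category 1 (0-3).
Level 15 falls in the 14-15 band.
Grid: Level 14-15 × Category 1 = 17-25 months.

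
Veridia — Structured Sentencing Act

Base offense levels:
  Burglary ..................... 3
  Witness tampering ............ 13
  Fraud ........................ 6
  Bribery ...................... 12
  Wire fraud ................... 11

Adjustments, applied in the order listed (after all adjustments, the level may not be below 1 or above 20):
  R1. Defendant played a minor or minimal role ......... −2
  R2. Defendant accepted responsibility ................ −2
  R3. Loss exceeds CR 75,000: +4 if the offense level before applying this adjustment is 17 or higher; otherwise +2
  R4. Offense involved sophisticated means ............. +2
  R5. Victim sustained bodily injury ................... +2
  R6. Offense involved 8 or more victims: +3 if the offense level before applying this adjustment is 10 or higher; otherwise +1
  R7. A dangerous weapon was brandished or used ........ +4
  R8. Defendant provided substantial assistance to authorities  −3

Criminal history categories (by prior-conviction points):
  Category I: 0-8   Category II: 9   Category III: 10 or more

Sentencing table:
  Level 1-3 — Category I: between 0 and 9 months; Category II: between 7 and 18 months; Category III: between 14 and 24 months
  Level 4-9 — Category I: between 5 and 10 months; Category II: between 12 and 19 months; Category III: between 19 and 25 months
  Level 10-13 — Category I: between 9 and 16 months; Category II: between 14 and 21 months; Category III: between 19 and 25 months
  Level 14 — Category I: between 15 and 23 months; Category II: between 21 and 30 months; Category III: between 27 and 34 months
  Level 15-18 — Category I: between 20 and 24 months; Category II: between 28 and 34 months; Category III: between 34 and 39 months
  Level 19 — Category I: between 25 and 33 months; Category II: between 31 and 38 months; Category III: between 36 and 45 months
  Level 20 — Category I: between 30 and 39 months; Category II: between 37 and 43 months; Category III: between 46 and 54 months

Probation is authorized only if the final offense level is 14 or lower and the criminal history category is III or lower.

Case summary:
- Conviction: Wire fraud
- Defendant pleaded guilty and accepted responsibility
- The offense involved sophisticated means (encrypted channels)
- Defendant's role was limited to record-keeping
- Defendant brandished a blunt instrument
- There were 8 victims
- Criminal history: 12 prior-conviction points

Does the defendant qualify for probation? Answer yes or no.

Base offense level for wire fraud: 11.
R1 applies: 11 − 2 = 9.
R2 applies: 9 − 2 = 7.
R3 does not apply.
R4 applies: 7 + 2 = 9.
R5 does not apply.
R6 applies (level before this adjustment is 9 < 10, so +1): 9 + 1 = 10.
R7 applies: 10 + 4 = 14.
R8 does not apply.
Final offense level: 14.
Criminal history: 12 prior points → Category III (10+).
Level 14 falls in the 14 band.
Grid: Level 14 × Category III = 27-34 months.
Probation check: level 14 ≤ 14 and category III ≤ III → eligible.

Yes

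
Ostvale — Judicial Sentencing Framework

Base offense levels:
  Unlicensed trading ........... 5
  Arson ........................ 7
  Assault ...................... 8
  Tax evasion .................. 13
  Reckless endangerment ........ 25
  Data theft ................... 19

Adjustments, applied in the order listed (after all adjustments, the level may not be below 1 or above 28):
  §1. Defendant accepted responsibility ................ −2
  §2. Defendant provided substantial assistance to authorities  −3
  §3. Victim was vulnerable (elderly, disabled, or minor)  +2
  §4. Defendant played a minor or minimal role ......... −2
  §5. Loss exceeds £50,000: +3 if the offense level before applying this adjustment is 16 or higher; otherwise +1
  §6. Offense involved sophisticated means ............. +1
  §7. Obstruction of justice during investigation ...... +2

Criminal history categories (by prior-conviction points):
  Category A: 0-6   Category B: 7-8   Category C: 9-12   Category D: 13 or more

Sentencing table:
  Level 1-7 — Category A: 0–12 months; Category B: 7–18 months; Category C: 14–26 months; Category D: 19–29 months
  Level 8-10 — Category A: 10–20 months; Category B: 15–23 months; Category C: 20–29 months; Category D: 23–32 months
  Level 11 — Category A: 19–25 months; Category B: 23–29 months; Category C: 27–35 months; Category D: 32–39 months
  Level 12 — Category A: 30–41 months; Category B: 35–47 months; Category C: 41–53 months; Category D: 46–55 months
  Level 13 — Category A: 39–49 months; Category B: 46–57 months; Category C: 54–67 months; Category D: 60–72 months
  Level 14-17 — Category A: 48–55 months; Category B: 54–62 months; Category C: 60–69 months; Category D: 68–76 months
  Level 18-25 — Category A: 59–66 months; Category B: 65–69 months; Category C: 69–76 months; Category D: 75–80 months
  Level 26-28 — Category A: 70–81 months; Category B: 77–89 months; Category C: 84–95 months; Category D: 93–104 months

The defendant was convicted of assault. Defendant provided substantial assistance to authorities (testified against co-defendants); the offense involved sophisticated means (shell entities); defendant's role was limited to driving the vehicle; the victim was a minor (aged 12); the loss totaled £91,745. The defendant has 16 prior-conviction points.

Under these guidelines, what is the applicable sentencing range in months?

Base offense level for assault: 8.
§1 does not apply.
§2 applies: 8 − 3 = 5.
§3 applies: 5 + 2 = 7.
§4 applies: 7 − 2 = 5.
§5 applies (level before this adjustment is 5 < 16, so +1): 5 + 1 = 6.
§6 applies: 6 + 1 = 7.
Final offense level: 7.
Criminal history: 16 prior points → Category D (13+).
Level 7 falls in the 1-7 band.
Grid: Level 1-7 × Category D = 19-29 months.

19-29 months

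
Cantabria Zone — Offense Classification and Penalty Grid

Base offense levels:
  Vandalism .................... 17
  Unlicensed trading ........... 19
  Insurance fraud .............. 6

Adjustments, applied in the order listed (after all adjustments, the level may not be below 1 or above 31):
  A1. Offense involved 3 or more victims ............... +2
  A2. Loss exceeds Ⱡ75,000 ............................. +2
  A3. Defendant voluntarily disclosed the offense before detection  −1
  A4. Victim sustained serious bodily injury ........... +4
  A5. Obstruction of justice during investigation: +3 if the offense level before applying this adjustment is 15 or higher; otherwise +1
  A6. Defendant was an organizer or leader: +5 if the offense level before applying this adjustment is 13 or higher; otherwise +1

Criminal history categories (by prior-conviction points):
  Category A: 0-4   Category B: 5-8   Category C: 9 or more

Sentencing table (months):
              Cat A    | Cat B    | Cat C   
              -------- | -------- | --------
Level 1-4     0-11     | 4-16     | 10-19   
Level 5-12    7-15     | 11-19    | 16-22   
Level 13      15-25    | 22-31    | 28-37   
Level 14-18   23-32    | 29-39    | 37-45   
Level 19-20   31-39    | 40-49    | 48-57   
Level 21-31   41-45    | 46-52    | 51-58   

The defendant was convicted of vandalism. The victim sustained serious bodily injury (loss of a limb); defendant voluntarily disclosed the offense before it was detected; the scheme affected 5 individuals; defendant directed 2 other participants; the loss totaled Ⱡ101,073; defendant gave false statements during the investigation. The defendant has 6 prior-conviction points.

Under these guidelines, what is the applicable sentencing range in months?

Base offense level for vandalism: 17.
A1 applies: 17 + 2 = 19.
A2 applies: 19 + 2 = 21.
A3 applies: 21 − 1 = 20.
A4 applies: 20 + 4 = 24.
A5 applies (level before this adjustment is 24 ≥ 15, so +3): 24 + 3 = 27.
A6 applies (level before this adjustment is 27 ≥ 13, so +5): 27 + 5 = 32.
Level 32 exceeds the maximum of 31; capped at 31.
Final offense level: 31.
Criminal history: 6 prior points → Category B (5-8).
Level 31 falls in the 21-31 band.
Grid: Level 21-31 × Category B = 46-52 months.

46-52 months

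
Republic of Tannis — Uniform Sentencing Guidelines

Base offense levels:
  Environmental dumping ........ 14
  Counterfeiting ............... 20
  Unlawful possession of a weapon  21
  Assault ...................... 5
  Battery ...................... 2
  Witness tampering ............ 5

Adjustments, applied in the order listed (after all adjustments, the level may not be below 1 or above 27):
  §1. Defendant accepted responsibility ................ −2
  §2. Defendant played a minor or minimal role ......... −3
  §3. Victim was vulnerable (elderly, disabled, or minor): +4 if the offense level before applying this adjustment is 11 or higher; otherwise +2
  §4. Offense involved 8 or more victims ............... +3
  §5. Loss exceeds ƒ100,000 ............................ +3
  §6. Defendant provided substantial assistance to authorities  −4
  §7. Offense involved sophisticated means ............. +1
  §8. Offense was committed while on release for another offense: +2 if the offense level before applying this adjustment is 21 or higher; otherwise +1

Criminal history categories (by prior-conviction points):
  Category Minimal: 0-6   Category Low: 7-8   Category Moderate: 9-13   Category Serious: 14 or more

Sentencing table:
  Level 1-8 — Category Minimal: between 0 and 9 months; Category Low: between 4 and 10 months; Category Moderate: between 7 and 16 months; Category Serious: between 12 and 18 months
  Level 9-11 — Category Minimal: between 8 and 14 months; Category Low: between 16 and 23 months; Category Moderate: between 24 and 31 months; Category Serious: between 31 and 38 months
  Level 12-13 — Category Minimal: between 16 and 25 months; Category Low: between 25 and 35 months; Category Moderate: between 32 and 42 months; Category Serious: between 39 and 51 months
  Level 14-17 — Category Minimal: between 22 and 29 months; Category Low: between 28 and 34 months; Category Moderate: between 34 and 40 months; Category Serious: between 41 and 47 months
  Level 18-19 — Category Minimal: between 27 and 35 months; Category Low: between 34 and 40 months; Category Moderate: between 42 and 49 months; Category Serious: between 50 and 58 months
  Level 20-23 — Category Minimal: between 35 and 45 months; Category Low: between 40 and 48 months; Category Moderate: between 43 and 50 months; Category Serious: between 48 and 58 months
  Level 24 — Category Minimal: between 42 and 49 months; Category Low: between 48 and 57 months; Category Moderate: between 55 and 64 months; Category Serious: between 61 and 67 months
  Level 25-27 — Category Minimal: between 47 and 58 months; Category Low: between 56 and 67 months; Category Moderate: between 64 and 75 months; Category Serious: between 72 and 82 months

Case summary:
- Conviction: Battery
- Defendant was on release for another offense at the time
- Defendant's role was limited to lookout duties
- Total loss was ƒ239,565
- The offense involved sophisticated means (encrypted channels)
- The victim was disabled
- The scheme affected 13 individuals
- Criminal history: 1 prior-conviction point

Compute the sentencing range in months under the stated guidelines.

Base offense level for battery: 2.
§1 does not apply.
§2 applies: 2 − 3 = -1.
§3 applies (level before this adjustment is -1 < 11, so +2): -1 + 2 = 1.
§4 applies: 1 + 3 = 4.
§5 applies: 4 + 3 = 7.
§7 applies: 7 + 1 = 8.
§8 applies (level before this adjustment is 8 < 21, so +1): 8 + 1 = 9.
Final offense level: 9.
Criminal history: 1 prior point → Category Minimal (0-6).
Level 9 falls in the 9-11 band.
Grid: Level 9-11 × Category Minimal = 8-14 months.

8-14 months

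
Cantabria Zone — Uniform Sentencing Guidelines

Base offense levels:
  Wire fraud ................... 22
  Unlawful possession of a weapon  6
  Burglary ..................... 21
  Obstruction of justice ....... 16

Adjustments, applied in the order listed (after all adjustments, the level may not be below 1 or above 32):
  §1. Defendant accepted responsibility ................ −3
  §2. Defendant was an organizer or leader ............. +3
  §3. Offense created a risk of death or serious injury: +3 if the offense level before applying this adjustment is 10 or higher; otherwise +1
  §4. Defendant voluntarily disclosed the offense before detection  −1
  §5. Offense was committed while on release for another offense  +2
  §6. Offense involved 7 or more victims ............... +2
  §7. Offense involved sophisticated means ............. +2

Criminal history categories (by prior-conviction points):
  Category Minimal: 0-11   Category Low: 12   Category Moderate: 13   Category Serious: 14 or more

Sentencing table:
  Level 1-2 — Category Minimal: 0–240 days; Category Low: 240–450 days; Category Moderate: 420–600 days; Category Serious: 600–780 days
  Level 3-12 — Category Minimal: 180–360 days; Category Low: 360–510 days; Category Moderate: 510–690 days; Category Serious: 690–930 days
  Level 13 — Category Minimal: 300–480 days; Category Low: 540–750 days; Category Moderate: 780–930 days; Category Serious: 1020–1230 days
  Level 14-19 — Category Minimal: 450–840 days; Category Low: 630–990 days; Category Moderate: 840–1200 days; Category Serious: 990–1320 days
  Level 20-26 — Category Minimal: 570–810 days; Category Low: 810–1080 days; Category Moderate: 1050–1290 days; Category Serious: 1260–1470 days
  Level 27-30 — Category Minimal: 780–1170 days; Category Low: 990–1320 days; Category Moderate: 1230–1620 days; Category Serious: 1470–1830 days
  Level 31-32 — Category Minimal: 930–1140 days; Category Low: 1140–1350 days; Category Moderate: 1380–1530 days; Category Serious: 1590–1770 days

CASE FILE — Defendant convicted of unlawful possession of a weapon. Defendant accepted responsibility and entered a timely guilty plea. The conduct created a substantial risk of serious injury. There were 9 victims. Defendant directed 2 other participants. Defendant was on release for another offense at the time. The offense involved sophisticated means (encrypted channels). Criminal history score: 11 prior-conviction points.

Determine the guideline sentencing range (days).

300-480 days

Base offense level for unlawful possession of a weapon: 6.
§1 applies: 6 − 3 = 3.
§2 applies: 3 + 3 = 6.
§3 applies (level before this adjustment is 6 < 10, so +1): 6 + 1 = 7.
§5 applies: 7 + 2 = 9.
§6 applies: 9 + 2 = 11.
§7 applies: 11 + 2 = 13.
Final offense level: 13.
Criminal history: 11 prior points → Category Minimal (0-11).
Level 13 falls in the 13 band.
Grid: Level 13 × Category Minimal = 300-480 days.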